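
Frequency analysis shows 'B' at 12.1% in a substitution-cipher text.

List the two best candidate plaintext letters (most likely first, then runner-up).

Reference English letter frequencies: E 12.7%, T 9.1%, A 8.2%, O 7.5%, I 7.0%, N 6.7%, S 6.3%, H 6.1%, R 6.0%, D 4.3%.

Step 1: Observed frequency of 'B' is 12.1%.
Step 2: Compute distances to each reference frequency and sort:
  E (12.7%): difference = 0.6% <-- BEST
  T (9.1%): difference = 3.0% <-- RUNNER-UP
  A (8.2%): difference = 3.9%
  O (7.5%): difference = 4.6%
  I (7.0%): difference = 5.1%
Step 3: Most likely is 'E' (12.7%, diff 0.6%); second most likely is 'T' (9.1%, diff 3.0%).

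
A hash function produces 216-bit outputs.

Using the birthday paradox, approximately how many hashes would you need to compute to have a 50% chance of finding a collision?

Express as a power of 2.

Step 1: The birthday paradox gives collision probability ~50% after sqrt(2^n) = 2^(n/2) hashes.
Step 2: For 216-bit output: 2^(216/2) = 2^108.
Step 3: Approximately 2^108 hash computations needed.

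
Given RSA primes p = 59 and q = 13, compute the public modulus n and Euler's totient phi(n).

Step 1: n = p * q = 59 * 13 = 767.
Step 2: phi(n) = (p-1)(q-1) = 58 * 12 = 696.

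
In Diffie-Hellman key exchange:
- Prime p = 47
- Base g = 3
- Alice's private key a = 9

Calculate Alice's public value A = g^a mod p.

Step 1: A = g^a mod p = 3^9 mod 47.
  3^1 mod 47 = 3
  3^2 mod 47 = (3 * 3) mod 47 = 9
  3^3 mod 47 = (9 * 3) mod 47 = 27
  3^4 mod 47 = (27 * 3) mod 47 = 34
  3^5 mod 47 = (34 * 3) mod 47 = 8
  3^6 mod 47 = (8 * 3) mod 47 = 24
  3^7 mod 47 = (24 * 3) mod 47 = 25
  3^8 mod 47 = (25 * 3) mod 47 = 28
  3^9 mod 47 = (28 * 3) mod 47 = 37
Result: A = 37.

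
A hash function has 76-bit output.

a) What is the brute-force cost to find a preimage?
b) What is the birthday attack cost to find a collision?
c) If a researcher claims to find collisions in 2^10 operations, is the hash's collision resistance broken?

Step 1: Preimage resistance requires brute-force of 2^76 operations.
Step 2: Collision resistance (birthday bound) = 2^(76/2) = 2^38.
Step 3: The claimed attack costs 2^10 operations.
Step 4: Since 2^10 < 2^38, the claimed attack beats the generic birthday bound, so collision resistance is broken.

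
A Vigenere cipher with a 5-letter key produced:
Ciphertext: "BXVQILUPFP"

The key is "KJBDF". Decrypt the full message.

Step 1: Key 'KJBDF' has length 5. Extended key: KJBDFKJBDF
Step 2: Decrypt each position:
  B(1) - K(10) = 17 = R
  X(23) - J(9) = 14 = O
  V(21) - B(1) = 20 = U
  Q(16) - D(3) = 13 = N
  I(8) - F(5) = 3 = D
  L(11) - K(10) = 1 = B
  U(20) - J(9) = 11 = L
  P(15) - B(1) = 14 = O
  F(5) - D(3) = 2 = C
  P(15) - F(5) = 10 = K
Plaintext: ROUNDBLOCK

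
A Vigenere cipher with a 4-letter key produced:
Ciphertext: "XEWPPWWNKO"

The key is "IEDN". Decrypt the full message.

Step 1: Key 'IEDN' has length 4. Extended key: IEDNIEDNIE
Step 2: Decrypt each position:
  X(23) - I(8) = 15 = P
  E(4) - E(4) = 0 = A
  W(22) - D(3) = 19 = T
  P(15) - N(13) = 2 = C
  P(15) - I(8) = 7 = H
  W(22) - E(4) = 18 = S
  W(22) - D(3) = 19 = T
  N(13) - N(13) = 0 = A
  K(10) - I(8) = 2 = C
  O(14) - E(4) = 10 = K
Plaintext: PATCHSTACK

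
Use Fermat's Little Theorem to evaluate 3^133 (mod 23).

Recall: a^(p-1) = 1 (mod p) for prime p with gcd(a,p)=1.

Step 1: Since 23 is prime, by Fermat's Little Theorem: 3^22 = 1 (mod 23).
Step 2: Reduce exponent: 133 mod 22 = 1.
Step 3: So 3^133 = 3^1 (mod 23).
Step 4: 3^1 mod 23 = 3.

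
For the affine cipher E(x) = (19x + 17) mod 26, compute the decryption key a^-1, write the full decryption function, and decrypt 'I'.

Step 1: Find a^-1, the modular inverse of 19 mod 26.
Step 2: We need 19 * a^-1 = 1 (mod 26).
Step 3: 19 * 11 = 209 = 8 * 26 + 1, so a^-1 = 11.
Step 4: D(y) = 11(y - 17) mod 26.
Step 5: Apply to 'I' (y = 8): D(8) = 11 * (8 - 17) mod 26 = 11 * -9 mod 26 = 5 -> 'F'.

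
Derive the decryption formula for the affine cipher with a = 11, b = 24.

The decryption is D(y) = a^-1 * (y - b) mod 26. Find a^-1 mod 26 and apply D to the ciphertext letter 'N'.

Step 1: Find a^-1, the modular inverse of 11 mod 26.
Step 2: We need 11 * a^-1 = 1 (mod 26).
Step 3: 11 * 19 = 209 = 8 * 26 + 1, so a^-1 = 19.
Step 4: D(y) = 19(y - 24) mod 26.
Step 5: Apply to 'N' (y = 13): D(13) = 19 * (13 - 24) mod 26 = 19 * -11 mod 26 = 25 -> 'Z'.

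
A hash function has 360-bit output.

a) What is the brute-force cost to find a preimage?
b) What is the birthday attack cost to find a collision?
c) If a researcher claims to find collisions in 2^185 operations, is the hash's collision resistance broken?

Step 1: Preimage resistance requires brute-force of 2^360 operations.
Step 2: Collision resistance (birthday bound) = 2^(360/2) = 2^180.
Step 3: The claimed attack costs 2^185 operations.
Step 4: Since 2^185 >= 2^180, the claimed attack is no faster than the generic birthday attack, so this does not break collision resistance.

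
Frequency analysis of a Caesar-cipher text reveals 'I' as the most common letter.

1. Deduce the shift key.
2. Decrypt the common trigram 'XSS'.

Step 1: In English, 'E' is the most frequent letter (12.7%).
Step 2: The most frequent ciphertext letter is 'I' (position 8).
Step 3: Shift = (8 - 4) mod 26 = 4.
Step 4: Decrypt 'XSS' by shifting back 4:
  X -> T
  S -> O
  S -> O
Step 5: 'XSS' decrypts to 'TOO'.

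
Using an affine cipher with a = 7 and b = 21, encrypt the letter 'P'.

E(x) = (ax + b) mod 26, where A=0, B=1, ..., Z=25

Step 1: Convert 'P' to number: x = 15.
Step 2: E(15) = (7 * 15 + 21) mod 26 = 126 mod 26 = 22.
Step 3: Convert 22 back to letter: W.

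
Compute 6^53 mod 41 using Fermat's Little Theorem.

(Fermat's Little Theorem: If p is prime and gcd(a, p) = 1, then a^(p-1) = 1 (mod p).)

Step 1: Since 41 is prime, by Fermat's Little Theorem: 6^40 = 1 (mod 41).
Step 2: Reduce exponent: 53 mod 40 = 13.
Step 3: So 6^53 = 6^13 (mod 41).
Step 4: 6^13 mod 41 = 24.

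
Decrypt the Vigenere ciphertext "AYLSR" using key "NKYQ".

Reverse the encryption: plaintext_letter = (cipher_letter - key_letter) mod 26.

Step 1: Extend key: NKYQN
Step 2: Decrypt each letter (c - k) mod 26:
  A(0) - N(13) = (0-13) mod 26 = 13 = N
  Y(24) - K(10) = (24-10) mod 26 = 14 = O
  L(11) - Y(24) = (11-24) mod 26 = 13 = N
  S(18) - Q(16) = (18-16) mod 26 = 2 = C
  R(17) - N(13) = (17-13) mod 26 = 4 = E
Plaintext: NONCE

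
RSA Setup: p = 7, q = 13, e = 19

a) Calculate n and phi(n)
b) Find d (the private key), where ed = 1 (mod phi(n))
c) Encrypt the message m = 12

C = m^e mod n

Step 1: n = 7 * 13 = 91.
Step 2: phi(n) = (7-1)(13-1) = 6 * 12 = 72.
Step 3: Find d = 19^(-1) mod 72 = 19.
  Verify: 19 * 19 = 361 = 1 (mod 72).
Step 4: C = 12^19 mod 91 = 12.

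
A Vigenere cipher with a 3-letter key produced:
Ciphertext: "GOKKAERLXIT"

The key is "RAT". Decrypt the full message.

Step 1: Key 'RAT' has length 3. Extended key: RATRATRATRA
Step 2: Decrypt each position:
  G(6) - R(17) = 15 = P
  O(14) - A(0) = 14 = O
  K(10) - T(19) = 17 = R
  K(10) - R(17) = 19 = T
  A(0) - A(0) = 0 = A
  E(4) - T(19) = 11 = L
  R(17) - R(17) = 0 = A
  L(11) - A(0) = 11 = L
  X(23) - T(19) = 4 = E
  I(8) - R(17) = 17 = R
  T(19) - A(0) = 19 = T
Plaintext: PORTALALERT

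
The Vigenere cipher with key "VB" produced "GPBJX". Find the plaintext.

Step 1: Extend key: VBVBV
Step 2: Decrypt each letter (c - k) mod 26:
  G(6) - V(21) = (6-21) mod 26 = 11 = L
  P(15) - B(1) = (15-1) mod 26 = 14 = O
  B(1) - V(21) = (1-21) mod 26 = 6 = G
  J(9) - B(1) = (9-1) mod 26 = 8 = I
  X(23) - V(21) = (23-21) mod 26 = 2 = C
Plaintext: LOGIC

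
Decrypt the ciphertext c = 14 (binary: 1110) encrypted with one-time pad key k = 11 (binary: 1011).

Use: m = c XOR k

Step 1: XOR ciphertext with key:
  Ciphertext: 1110
  Key:        1011
  XOR:        0101
Step 2: Plaintext = 0101 = 5 in decimal.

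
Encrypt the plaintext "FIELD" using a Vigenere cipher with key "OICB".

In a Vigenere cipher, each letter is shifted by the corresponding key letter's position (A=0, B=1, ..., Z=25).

Step 1: Repeat key to match plaintext length:
  Plaintext: FIELD
  Key:       OICBO
Step 2: Encrypt each letter:
  F(5) + O(14) = (5+14) mod 26 = 19 = T
  I(8) + I(8) = (8+8) mod 26 = 16 = Q
  E(4) + C(2) = (4+2) mod 26 = 6 = G
  L(11) + B(1) = (11+1) mod 26 = 12 = M
  D(3) + O(14) = (3+14) mod 26 = 17 = R
Ciphertext: TQGMR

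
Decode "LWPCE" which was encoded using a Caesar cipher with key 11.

Step 1: Reverse the shift by subtracting 11 from each letter position.
  L (position 11) -> position (11-11) mod 26 = 0 -> A
  W (position 22) -> position (22-11) mod 26 = 11 -> L
  P (position 15) -> position (15-11) mod 26 = 4 -> E
  C (position 2) -> position (2-11) mod 26 = 17 -> R
  E (position 4) -> position (4-11) mod 26 = 19 -> T
Decrypted message: ALERT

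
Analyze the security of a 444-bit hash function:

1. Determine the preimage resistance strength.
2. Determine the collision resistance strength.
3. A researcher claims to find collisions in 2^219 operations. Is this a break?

Step 1: Preimage resistance requires brute-force of 2^444 operations.
Step 2: Collision resistance (birthday bound) = 2^(444/2) = 2^222.
Step 3: The claimed attack costs 2^219 operations.
Step 4: Since 2^219 < 2^222, the claimed attack beats the generic birthday bound, so collision resistance is broken.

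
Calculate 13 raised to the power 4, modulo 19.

Step 1: Compute 13^4 mod 19 step by step, reducing modulo 19 at each step.
  13^1 mod 19 = 13
  13^2 mod 19 = (13 * 13) mod 19 = 17
  13^3 mod 19 = (17 * 13) mod 19 = 12
  13^4 mod 19 = (12 * 13) mod 19 = 4
Step 2: Result = 4.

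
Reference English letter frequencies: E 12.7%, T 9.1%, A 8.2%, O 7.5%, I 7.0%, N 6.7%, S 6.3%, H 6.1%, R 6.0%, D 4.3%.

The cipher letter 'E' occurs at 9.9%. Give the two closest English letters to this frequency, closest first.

Step 1: Observed frequency of 'E' is 9.9%.
Step 2: Compute distances to each reference frequency and sort:
  T (9.1%): difference = 0.8% <-- BEST
  A (8.2%): difference = 1.7% <-- RUNNER-UP
  O (7.5%): difference = 2.4%
  E (12.7%): difference = 2.8%
  I (7.0%): difference = 2.9%
Step 3: Most likely is 'T' (9.1%, diff 0.8%); second most likely is 'A' (8.2%, diff 1.7%).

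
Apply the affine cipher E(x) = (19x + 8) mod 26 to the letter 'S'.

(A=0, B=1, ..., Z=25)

Step 1: Convert 'S' to number: x = 18.
Step 2: E(18) = (19 * 18 + 8) mod 26 = 350 mod 26 = 12.
Step 3: Convert 12 back to letter: M.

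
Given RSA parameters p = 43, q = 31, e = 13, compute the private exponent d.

Step 1: n = 43 * 31 = 1333.
Step 2: phi(n) = 42 * 30 = 1260.
Step 3: Find d such that 13 * d = 1 (mod 1260).
Step 4: d = 13^(-1) mod 1260 = 97.
Verification: 13 * 97 = 1261 = 1 * 1260 + 1.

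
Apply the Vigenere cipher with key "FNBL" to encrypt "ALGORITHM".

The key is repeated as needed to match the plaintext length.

Step 1: Repeat key to match plaintext length:
  Plaintext: ALGORITHM
  Key:       FNBLFNBLF
Step 2: Encrypt each letter:
  A(0) + F(5) = (0+5) mod 26 = 5 = F
  L(11) + N(13) = (11+13) mod 26 = 24 = Y
  G(6) + B(1) = (6+1) mod 26 = 7 = H
  O(14) + L(11) = (14+11) mod 26 = 25 = Z
  R(17) + F(5) = (17+5) mod 26 = 22 = W
  I(8) + N(13) = (8+13) mod 26 = 21 = V
  T(19) + B(1) = (19+1) mod 26 = 20 = U
  H(7) + L(11) = (7+11) mod 26 = 18 = S
  M(12) + F(5) = (12+5) mod 26 = 17 = R
Ciphertext: FYHZWVUSR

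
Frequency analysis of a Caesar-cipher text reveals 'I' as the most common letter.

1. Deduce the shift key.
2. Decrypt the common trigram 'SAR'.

Step 1: In English, 'E' is the most frequent letter (12.7%).
Step 2: The most frequent ciphertext letter is 'I' (position 8).
Step 3: Shift = (8 - 4) mod 26 = 4.
Step 4: Decrypt 'SAR' by shifting back 4:
  S -> O
  A -> W
  R -> N
Step 5: 'SAR' decrypts to 'OWN'.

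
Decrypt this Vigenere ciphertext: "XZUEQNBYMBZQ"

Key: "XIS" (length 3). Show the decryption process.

Step 1: Key 'XIS' has length 3. Extended key: XISXISXISXIS
Step 2: Decrypt each position:
  X(23) - X(23) = 0 = A
  Z(25) - I(8) = 17 = R
  U(20) - S(18) = 2 = C
  E(4) - X(23) = 7 = H
  Q(16) - I(8) = 8 = I
  N(13) - S(18) = 21 = V
  B(1) - X(23) = 4 = E
  Y(24) - I(8) = 16 = Q
  M(12) - S(18) = 20 = U
  B(1) - X(23) = 4 = E
  Z(25) - I(8) = 17 = R
  Q(16) - S(18) = 24 = Y
Plaintext: ARCHIVEQUERY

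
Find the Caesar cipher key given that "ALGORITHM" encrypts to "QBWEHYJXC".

Step 1: Compare first letters: A (position 0) -> Q (position 16).
Step 2: Shift = (16 - 0) mod 26 = 16.
The shift value is 16.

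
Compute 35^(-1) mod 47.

Step 1: We need x such that 35 * x = 1 (mod 47).
Step 2: Using the extended Euclidean algorithm or trial:
  35 * 43 = 1505 = 32 * 47 + 1.
Step 3: Since 1505 mod 47 = 1, the inverse is x = 43.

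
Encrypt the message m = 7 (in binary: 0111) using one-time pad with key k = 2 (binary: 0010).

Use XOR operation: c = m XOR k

Step 1: Write out the XOR operation bit by bit:
  Message: 0111
  Key:     0010
  XOR:     0101
Step 2: Convert to decimal: 0101 = 5.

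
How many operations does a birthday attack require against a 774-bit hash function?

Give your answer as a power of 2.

Step 1: The birthday paradox gives collision probability ~50% after sqrt(2^n) = 2^(n/2) hashes.
Step 2: For 774-bit output: 2^(774/2) = 2^387.
Step 3: Approximately 2^387 hash computations needed.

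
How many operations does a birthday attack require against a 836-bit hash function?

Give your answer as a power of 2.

Step 1: The birthday paradox gives collision probability ~50% after sqrt(2^n) = 2^(n/2) hashes.
Step 2: For 836-bit output: 2^(836/2) = 2^418.
Step 3: Approximately 2^418 hash computations needed.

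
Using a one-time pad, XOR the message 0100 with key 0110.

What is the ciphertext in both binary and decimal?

Step 1: Write out the XOR operation bit by bit:
  Message: 0100
  Key:     0110
  XOR:     0010
Step 2: Convert to decimal: 0010 = 2.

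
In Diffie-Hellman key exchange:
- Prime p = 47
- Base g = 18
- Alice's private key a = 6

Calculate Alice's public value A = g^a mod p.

Step 1: A = g^a mod p = 18^6 mod 47.
  18^1 mod 47 = 18
  18^2 mod 47 = (18 * 18) mod 47 = 42
  18^3 mod 47 = (42 * 18) mod 47 = 4
  18^4 mod 47 = (4 * 18) mod 47 = 25
  18^5 mod 47 = (25 * 18) mod 47 = 27
  18^6 mod 47 = (27 * 18) mod 47 = 16
Result: A = 16.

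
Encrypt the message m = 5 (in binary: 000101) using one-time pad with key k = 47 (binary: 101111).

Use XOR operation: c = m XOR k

Step 1: Write out the XOR operation bit by bit:
  Message: 000101
  Key:     101111
  XOR:     101010
Step 2: Convert to decimal: 101010 = 42.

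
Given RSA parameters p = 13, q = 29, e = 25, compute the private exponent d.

Step 1: n = 13 * 29 = 377.
Step 2: phi(n) = 12 * 28 = 336.
Step 3: Find d such that 25 * d = 1 (mod 336).
Step 4: d = 25^(-1) mod 336 = 121.
Verification: 25 * 121 = 3025 = 9 * 336 + 1.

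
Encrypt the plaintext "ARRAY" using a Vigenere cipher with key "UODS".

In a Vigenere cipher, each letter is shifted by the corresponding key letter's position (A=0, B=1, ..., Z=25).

Step 1: Repeat key to match plaintext length:
  Plaintext: ARRAY
  Key:       UODSU
Step 2: Encrypt each letter:
  A(0) + U(20) = (0+20) mod 26 = 20 = U
  R(17) + O(14) = (17+14) mod 26 = 5 = F
  R(17) + D(3) = (17+3) mod 26 = 20 = U
  A(0) + S(18) = (0+18) mod 26 = 18 = S
  Y(24) + U(20) = (24+20) mod 26 = 18 = S
Ciphertext: UFUSS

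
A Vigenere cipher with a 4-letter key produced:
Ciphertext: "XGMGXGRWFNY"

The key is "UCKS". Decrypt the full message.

Step 1: Key 'UCKS' has length 4. Extended key: UCKSUCKSUCK
Step 2: Decrypt each position:
  X(23) - U(20) = 3 = D
  G(6) - C(2) = 4 = E
  M(12) - K(10) = 2 = C
  G(6) - S(18) = 14 = O
  X(23) - U(20) = 3 = D
  G(6) - C(2) = 4 = E
  R(17) - K(10) = 7 = H
  W(22) - S(18) = 4 = E
  F(5) - U(20) = 11 = L
  N(13) - C(2) = 11 = L
  Y(24) - K(10) = 14 = O
Plaintext: DECODEHELLO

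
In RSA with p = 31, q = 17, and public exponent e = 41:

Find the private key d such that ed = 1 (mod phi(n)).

Step 1: n = 31 * 17 = 527.
Step 2: phi(n) = 30 * 16 = 480.
Step 3: Find d such that 41 * d = 1 (mod 480).
Step 4: d = 41^(-1) mod 480 = 281.
Verification: 41 * 281 = 11521 = 24 * 480 + 1.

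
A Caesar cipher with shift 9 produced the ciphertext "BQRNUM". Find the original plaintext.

Step 1: Reverse the shift by subtracting 9 from each letter position.
  B (position 1) -> position (1-9) mod 26 = 18 -> S
  Q (position 16) -> position (16-9) mod 26 = 7 -> H
  R (position 17) -> position (17-9) mod 26 = 8 -> I
  N (position 13) -> position (13-9) mod 26 = 4 -> E
  U (position 20) -> position (20-9) mod 26 = 11 -> L
  M (position 12) -> position (12-9) mod 26 = 3 -> D
Decrypted message: SHIELD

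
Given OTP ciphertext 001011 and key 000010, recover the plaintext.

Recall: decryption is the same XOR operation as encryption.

Step 1: XOR ciphertext with key:
  Ciphertext: 001011
  Key:        000010
  XOR:        001001
Step 2: Plaintext = 001001 = 9 in decimal.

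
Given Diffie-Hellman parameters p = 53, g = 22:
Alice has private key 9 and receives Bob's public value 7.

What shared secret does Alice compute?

Step 1: s = B^a mod p = 7^9 mod 53.
  7^1 mod 53 = 7
  7^2 mod 53 = (7 * 7) mod 53 = 49
  7^3 mod 53 = (49 * 7) mod 53 = 25
  7^4 mod 53 = (25 * 7) mod 53 = 16
  7^5 mod 53 = (16 * 7) mod 53 = 6
  7^6 mod 53 = (6 * 7) mod 53 = 42
  7^7 mod 53 = (42 * 7) mod 53 = 29
  7^8 mod 53 = (29 * 7) mod 53 = 44
  7^9 mod 53 = (44 * 7) mod 53 = 43
Result: shared secret = 43.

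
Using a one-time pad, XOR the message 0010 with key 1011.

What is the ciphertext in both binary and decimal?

Step 1: Write out the XOR operation bit by bit:
  Message: 0010
  Key:     1011
  XOR:     1001
Step 2: Convert to decimal: 1001 = 9.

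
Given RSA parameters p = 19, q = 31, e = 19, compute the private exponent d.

Step 1: n = 19 * 31 = 589.
Step 2: phi(n) = 18 * 30 = 540.
Step 3: Find d such that 19 * d = 1 (mod 540).
Step 4: d = 19^(-1) mod 540 = 199.
Verification: 19 * 199 = 3781 = 7 * 540 + 1.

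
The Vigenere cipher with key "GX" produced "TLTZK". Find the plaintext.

Step 1: Extend key: GXGXG
Step 2: Decrypt each letter (c - k) mod 26:
  T(19) - G(6) = (19-6) mod 26 = 13 = N
  L(11) - X(23) = (11-23) mod 26 = 14 = O
  T(19) - G(6) = (19-6) mod 26 = 13 = N
  Z(25) - X(23) = (25-23) mod 26 = 2 = C
  K(10) - G(6) = (10-6) mod 26 = 4 = E
Plaintext: NONCE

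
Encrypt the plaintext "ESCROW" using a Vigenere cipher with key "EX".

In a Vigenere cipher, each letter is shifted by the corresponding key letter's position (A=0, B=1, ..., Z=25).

Step 1: Repeat key to match plaintext length:
  Plaintext: ESCROW
  Key:       EXEXEX
Step 2: Encrypt each letter:
  E(4) + E(4) = (4+4) mod 26 = 8 = I
  S(18) + X(23) = (18+23) mod 26 = 15 = P
  C(2) + E(4) = (2+4) mod 26 = 6 = G
  R(17) + X(23) = (17+23) mod 26 = 14 = O
  O(14) + E(4) = (14+4) mod 26 = 18 = S
  W(22) + X(23) = (22+23) mod 26 = 19 = T
Ciphertext: IPGOST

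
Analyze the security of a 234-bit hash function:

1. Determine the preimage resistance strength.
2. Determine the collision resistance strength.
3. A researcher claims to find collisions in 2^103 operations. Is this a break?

Step 1: Preimage resistance requires brute-force of 2^234 operations.
Step 2: Collision resistance (birthday bound) = 2^(234/2) = 2^117.
Step 3: The claimed attack costs 2^103 operations.
Step 4: Since 2^103 < 2^117, the claimed attack beats the generic birthday bound, so collision resistance is broken.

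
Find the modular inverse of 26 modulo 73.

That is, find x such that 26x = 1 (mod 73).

Step 1: We need x such that 26 * x = 1 (mod 73).
Step 2: Using the extended Euclidean algorithm or trial:
  26 * 59 = 1534 = 21 * 73 + 1.
Step 3: Since 1534 mod 73 = 1, the inverse is x = 59.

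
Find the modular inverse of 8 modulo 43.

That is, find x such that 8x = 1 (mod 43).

Step 1: We need x such that 8 * x = 1 (mod 43).
Step 2: Using the extended Euclidean algorithm or trial:
  8 * 27 = 216 = 5 * 43 + 1.
Step 3: Since 216 mod 43 = 1, the inverse is x = 27.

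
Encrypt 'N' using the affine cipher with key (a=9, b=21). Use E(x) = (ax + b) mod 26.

Step 1: Convert 'N' to number: x = 13.
Step 2: E(13) = (9 * 13 + 21) mod 26 = 138 mod 26 = 8.
Step 3: Convert 8 back to letter: I.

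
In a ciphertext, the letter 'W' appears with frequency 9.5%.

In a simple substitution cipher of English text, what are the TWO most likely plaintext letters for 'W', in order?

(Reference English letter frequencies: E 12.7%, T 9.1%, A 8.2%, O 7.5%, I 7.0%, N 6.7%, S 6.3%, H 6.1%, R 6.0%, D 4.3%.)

Step 1: Observed frequency of 'W' is 9.5%.
Step 2: Compute distances to each reference frequency and sort:
  T (9.1%): difference = 0.4% <-- BEST
  A (8.2%): difference = 1.3% <-- RUNNER-UP
  O (7.5%): difference = 2.0%
  I (7.0%): difference = 2.5%
  N (6.7%): difference = 2.8%
Step 3: Most likely is 'T' (9.1%, diff 0.4%); second most likely is 'A' (8.2%, diff 1.3%).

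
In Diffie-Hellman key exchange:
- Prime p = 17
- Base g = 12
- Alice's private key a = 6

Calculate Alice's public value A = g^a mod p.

Step 1: A = g^a mod p = 12^6 mod 17.
  12^1 mod 17 = 12
  12^2 mod 17 = (12 * 12) mod 17 = 8
  12^3 mod 17 = (8 * 12) mod 17 = 11
  12^4 mod 17 = (11 * 12) mod 17 = 13
  12^5 mod 17 = (13 * 12) mod 17 = 3
  12^6 mod 17 = (3 * 12) mod 17 = 2
Result: A = 2.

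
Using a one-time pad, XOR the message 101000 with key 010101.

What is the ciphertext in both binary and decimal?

Step 1: Write out the XOR operation bit by bit:
  Message: 101000
  Key:     010101
  XOR:     111101
Step 2: Convert to decimal: 111101 = 61.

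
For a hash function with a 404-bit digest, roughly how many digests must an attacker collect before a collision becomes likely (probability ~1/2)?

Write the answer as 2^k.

Step 1: The birthday paradox gives collision probability ~50% after sqrt(2^n) = 2^(n/2) hashes.
Step 2: For 404-bit output: 2^(404/2) = 2^202.
Step 3: Approximately 2^202 hash computations needed.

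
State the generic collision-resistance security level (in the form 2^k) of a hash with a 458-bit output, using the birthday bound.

Step 1: The birthday paradox gives collision probability ~50% after sqrt(2^n) = 2^(n/2) hashes.
Step 2: For 458-bit output: 2^(458/2) = 2^229.
Step 3: Approximately 2^229 hash computations needed.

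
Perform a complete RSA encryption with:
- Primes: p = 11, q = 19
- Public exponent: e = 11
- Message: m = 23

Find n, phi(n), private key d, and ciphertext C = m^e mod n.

Step 1: n = 11 * 19 = 209.
Step 2: phi(n) = (11-1)(19-1) = 10 * 18 = 180.
Step 3: Find d = 11^(-1) mod 180 = 131.
  Verify: 11 * 131 = 1441 = 1 (mod 180).
Step 4: C = 23^11 mod 209 = 111.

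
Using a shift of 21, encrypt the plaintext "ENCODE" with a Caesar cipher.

Step 1: For each letter, shift forward by 21 positions (mod 26).
  E (position 4) -> position (4+21) mod 26 = 25 -> Z
  N (position 13) -> position (13+21) mod 26 = 8 -> I
  C (position 2) -> position (2+21) mod 26 = 23 -> X
  O (position 14) -> position (14+21) mod 26 = 9 -> J
  D (position 3) -> position (3+21) mod 26 = 24 -> Y
  E (position 4) -> position (4+21) mod 26 = 25 -> Z
Result: ZIXJYZ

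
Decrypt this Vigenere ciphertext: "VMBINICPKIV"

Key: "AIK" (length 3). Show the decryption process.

Step 1: Key 'AIK' has length 3. Extended key: AIKAIKAIKAI
Step 2: Decrypt each position:
  V(21) - A(0) = 21 = V
  M(12) - I(8) = 4 = E
  B(1) - K(10) = 17 = R
  I(8) - A(0) = 8 = I
  N(13) - I(8) = 5 = F
  I(8) - K(10) = 24 = Y
  C(2) - A(0) = 2 = C
  P(15) - I(8) = 7 = H
  K(10) - K(10) = 0 = A
  I(8) - A(0) = 8 = I
  V(21) - I(8) = 13 = N
Plaintext: VERIFYCHAIN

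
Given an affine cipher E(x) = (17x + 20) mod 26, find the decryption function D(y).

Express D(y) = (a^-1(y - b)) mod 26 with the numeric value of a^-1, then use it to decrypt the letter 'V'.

Step 1: Find a^-1, the modular inverse of 17 mod 26.
Step 2: We need 17 * a^-1 = 1 (mod 26).
Step 3: 17 * 23 = 391 = 15 * 26 + 1, so a^-1 = 23.
Step 4: D(y) = 23(y - 20) mod 26.
Step 5: Apply to 'V' (y = 21): D(21) = 23 * (21 - 20) mod 26 = 23 * 1 mod 26 = 23 -> 'X'.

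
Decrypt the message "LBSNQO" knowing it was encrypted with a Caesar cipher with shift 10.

Step 1: Reverse the shift by subtracting 10 from each letter position.
  L (position 11) -> position (11-10) mod 26 = 1 -> B
  B (position 1) -> position (1-10) mod 26 = 17 -> R
  S (position 18) -> position (18-10) mod 26 = 8 -> I
  N (position 13) -> position (13-10) mod 26 = 3 -> D
  Q (position 16) -> position (16-10) mod 26 = 6 -> G
  O (position 14) -> position (14-10) mod 26 = 4 -> E
Decrypted message: BRIDGE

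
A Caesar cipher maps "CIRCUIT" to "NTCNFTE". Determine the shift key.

Step 1: Compare first letters: C (position 2) -> N (position 13).
Step 2: Shift = (13 - 2) mod 26 = 11.
The shift value is 11.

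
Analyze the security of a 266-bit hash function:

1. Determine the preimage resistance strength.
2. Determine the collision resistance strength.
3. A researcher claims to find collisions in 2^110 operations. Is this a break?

Step 1: Preimage resistance requires brute-force of 2^266 operations.
Step 2: Collision resistance (birthday bound) = 2^(266/2) = 2^133.
Step 3: The claimed attack costs 2^110 operations.
Step 4: Since 2^110 < 2^133, the claimed attack beats the generic birthday bound, so collision resistance is broken.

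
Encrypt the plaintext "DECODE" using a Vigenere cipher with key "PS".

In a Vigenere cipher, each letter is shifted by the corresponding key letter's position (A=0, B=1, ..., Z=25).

Step 1: Repeat key to match plaintext length:
  Plaintext: DECODE
  Key:       PSPSPS
Step 2: Encrypt each letter:
  D(3) + P(15) = (3+15) mod 26 = 18 = S
  E(4) + S(18) = (4+18) mod 26 = 22 = W
  C(2) + P(15) = (2+15) mod 26 = 17 = R
  O(14) + S(18) = (14+18) mod 26 = 6 = G
  D(3) + P(15) = (3+15) mod 26 = 18 = S
  E(4) + S(18) = (4+18) mod 26 = 22 = W
Ciphertext: SWRGSW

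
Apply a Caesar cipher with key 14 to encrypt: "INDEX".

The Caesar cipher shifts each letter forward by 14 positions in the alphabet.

Step 1: For each letter, shift forward by 14 positions (mod 26).
  I (position 8) -> position (8+14) mod 26 = 22 -> W
  N (position 13) -> position (13+14) mod 26 = 1 -> B
  D (position 3) -> position (3+14) mod 26 = 17 -> R
  E (position 4) -> position (4+14) mod 26 = 18 -> S
  X (position 23) -> position (23+14) mod 26 = 11 -> L
Result: WBRSL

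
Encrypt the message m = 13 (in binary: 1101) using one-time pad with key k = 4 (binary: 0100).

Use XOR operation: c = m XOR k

Step 1: Write out the XOR operation bit by bit:
  Message: 1101
  Key:     0100
  XOR:     1001
Step 2: Convert to decimal: 1001 = 9.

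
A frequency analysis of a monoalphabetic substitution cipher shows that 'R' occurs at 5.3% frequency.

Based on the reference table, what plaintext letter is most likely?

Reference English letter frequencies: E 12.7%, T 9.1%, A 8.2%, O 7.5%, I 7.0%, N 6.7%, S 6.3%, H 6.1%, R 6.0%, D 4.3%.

Step 1: The observed frequency is 5.3%.
Step 2: Compare with English frequencies:
  E: 12.7% (difference: 7.4%)
  T: 9.1% (difference: 3.8%)
  A: 8.2% (difference: 2.9%)
  O: 7.5% (difference: 2.2%)
  I: 7.0% (difference: 1.7%)
  N: 6.7% (difference: 1.4%)
  S: 6.3% (difference: 1.0%)
  H: 6.1% (difference: 0.8%)
  R: 6.0% (difference: 0.7%) <-- closest
  D: 4.3% (difference: 1.0%)
Step 3: 'R' most likely represents 'R' (frequency 6.0%).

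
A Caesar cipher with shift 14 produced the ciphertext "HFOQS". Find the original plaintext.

Step 1: Reverse the shift by subtracting 14 from each letter position.
  H (position 7) -> position (7-14) mod 26 = 19 -> T
  F (position 5) -> position (5-14) mod 26 = 17 -> R
  O (position 14) -> position (14-14) mod 26 = 0 -> A
  Q (position 16) -> position (16-14) mod 26 = 2 -> C
  S (position 18) -> position (18-14) mod 26 = 4 -> E
Decrypted message: TRACE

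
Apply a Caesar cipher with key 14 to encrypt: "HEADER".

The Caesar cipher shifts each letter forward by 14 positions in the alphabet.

Step 1: For each letter, shift forward by 14 positions (mod 26).
  H (position 7) -> position (7+14) mod 26 = 21 -> V
  E (position 4) -> position (4+14) mod 26 = 18 -> S
  A (position 0) -> position (0+14) mod 26 = 14 -> O
  D (position 3) -> position (3+14) mod 26 = 17 -> R
  E (position 4) -> position (4+14) mod 26 = 18 -> S
  R (position 17) -> position (17+14) mod 26 = 5 -> F
Result: VSORSF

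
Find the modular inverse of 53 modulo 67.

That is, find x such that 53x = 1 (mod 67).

Step 1: We need x such that 53 * x = 1 (mod 67).
Step 2: Using the extended Euclidean algorithm or trial:
  53 * 43 = 2279 = 34 * 67 + 1.
Step 3: Since 2279 mod 67 = 1, the inverse is x = 43.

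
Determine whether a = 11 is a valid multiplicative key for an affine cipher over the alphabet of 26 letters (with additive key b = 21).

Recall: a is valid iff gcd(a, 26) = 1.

Step 1: Compute gcd(11, 26).
Step 2: gcd(11, 26) = 1.
Since gcd = 1, 11 is coprime with 26, so it is a valid key.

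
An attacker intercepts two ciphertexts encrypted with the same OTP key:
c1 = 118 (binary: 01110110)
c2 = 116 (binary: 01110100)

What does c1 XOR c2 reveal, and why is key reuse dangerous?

Step 1: c1 XOR c2 = (m1 XOR k) XOR (m2 XOR k).
Step 2: By XOR associativity/commutativity: = m1 XOR m2 XOR k XOR k = m1 XOR m2.
Step 3: 01110110 XOR 01110100 = 00000010 = 2.
Step 4: The key cancels out! An attacker learns m1 XOR m2 = 2, revealing the relationship between plaintexts.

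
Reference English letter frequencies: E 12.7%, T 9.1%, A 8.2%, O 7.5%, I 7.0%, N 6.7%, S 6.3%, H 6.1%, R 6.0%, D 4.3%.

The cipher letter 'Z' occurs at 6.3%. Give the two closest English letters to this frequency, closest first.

Step 1: Observed frequency of 'Z' is 6.3%.
Step 2: Compute distances to each reference frequency and sort:
  S (6.3%): difference = 0.0% <-- BEST
  H (6.1%): difference = 0.2% <-- RUNNER-UP
  R (6.0%): difference = 0.3%
  N (6.7%): difference = 0.4%
  I (7.0%): difference = 0.7%
Step 3: Most likely is 'S' (6.3%, diff 0.0%); second most likely is 'H' (6.1%, diff 0.2%).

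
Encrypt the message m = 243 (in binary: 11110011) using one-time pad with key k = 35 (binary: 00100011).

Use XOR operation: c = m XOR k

Step 1: Write out the XOR operation bit by bit:
  Message: 11110011
  Key:     00100011
  XOR:     11010000
Step 2: Convert to decimal: 11010000 = 208.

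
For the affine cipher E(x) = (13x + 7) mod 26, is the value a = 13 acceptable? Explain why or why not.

Step 1: Compute gcd(13, 26).
Step 2: gcd(13, 26) = 13.
Since gcd = 13 != 1, 13 shares a common factor with 26, so it cannot be used.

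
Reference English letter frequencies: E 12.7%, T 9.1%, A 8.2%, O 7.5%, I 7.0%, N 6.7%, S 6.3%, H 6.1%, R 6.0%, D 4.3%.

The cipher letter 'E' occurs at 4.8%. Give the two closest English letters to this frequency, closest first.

Step 1: Observed frequency of 'E' is 4.8%.
Step 2: Compute distances to each reference frequency and sort:
  D (4.3%): difference = 0.5% <-- BEST
  R (6.0%): difference = 1.2% <-- RUNNER-UP
  H (6.1%): difference = 1.3%
  S (6.3%): difference = 1.5%
  N (6.7%): difference = 1.9%
Step 3: Most likely is 'D' (4.3%, diff 0.5%); second most likely is 'R' (6.0%, diff 1.2%).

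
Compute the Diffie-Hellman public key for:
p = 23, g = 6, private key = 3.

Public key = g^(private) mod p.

Step 1: A = g^a mod p = 6^3 mod 23.
  6^1 mod 23 = 6
  6^2 mod 23 = (6 * 6) mod 23 = 13
  6^3 mod 23 = (13 * 6) mod 23 = 9
Result: A = 9.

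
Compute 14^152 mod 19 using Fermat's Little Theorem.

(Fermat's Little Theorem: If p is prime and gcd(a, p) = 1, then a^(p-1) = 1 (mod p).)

Step 1: Since 19 is prime, by Fermat's Little Theorem: 14^18 = 1 (mod 19).
Step 2: Reduce exponent: 152 mod 18 = 8.
Step 3: So 14^152 = 14^8 (mod 19).
Step 4: 14^8 mod 19 = 4.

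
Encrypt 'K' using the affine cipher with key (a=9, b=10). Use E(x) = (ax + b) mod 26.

Step 1: Convert 'K' to number: x = 10.
Step 2: E(10) = (9 * 10 + 10) mod 26 = 100 mod 26 = 22.
Step 3: Convert 22 back to letter: W.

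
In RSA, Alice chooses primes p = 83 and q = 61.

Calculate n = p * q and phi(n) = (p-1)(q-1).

Step 1: n = p * q = 83 * 61 = 5063.
Step 2: phi(n) = (p-1)(q-1) = 82 * 60 = 4920.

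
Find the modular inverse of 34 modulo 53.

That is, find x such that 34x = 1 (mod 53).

Step 1: We need x such that 34 * x = 1 (mod 53).
Step 2: Using the extended Euclidean algorithm or trial:
  34 * 39 = 1326 = 25 * 53 + 1.
Step 3: Since 1326 mod 53 = 1, the inverse is x = 39.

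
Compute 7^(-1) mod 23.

Step 1: We need x such that 7 * x = 1 (mod 23).
Step 2: Using the extended Euclidean algorithm or trial:
  7 * 10 = 70 = 3 * 23 + 1.
Step 3: Since 70 mod 23 = 1, the inverse is x = 10.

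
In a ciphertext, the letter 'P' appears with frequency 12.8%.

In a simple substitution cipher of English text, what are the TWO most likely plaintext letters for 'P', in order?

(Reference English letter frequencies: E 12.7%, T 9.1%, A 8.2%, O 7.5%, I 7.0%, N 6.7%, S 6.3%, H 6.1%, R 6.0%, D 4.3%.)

Step 1: Observed frequency of 'P' is 12.8%.
Step 2: Compute distances to each reference frequency and sort:
  E (12.7%): difference = 0.1% <-- BEST
  T (9.1%): difference = 3.7% <-- RUNNER-UP
  A (8.2%): difference = 4.6%
  O (7.5%): difference = 5.3%
  I (7.0%): difference = 5.8%
Step 3: Most likely is 'E' (12.7%, diff 0.1%); second most likely is 'T' (9.1%, diff 3.7%).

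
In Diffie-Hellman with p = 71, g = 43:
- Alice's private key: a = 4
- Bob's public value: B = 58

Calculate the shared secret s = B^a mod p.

Step 1: s = B^a mod p = 58^4 mod 71.
  58^1 mod 71 = 58
  58^2 mod 71 = (58 * 58) mod 71 = 27
  58^3 mod 71 = (27 * 58) mod 71 = 4
  58^4 mod 71 = (4 * 58) mod 71 = 19
Result: shared secret = 19.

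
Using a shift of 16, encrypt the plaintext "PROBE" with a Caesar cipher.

Step 1: For each letter, shift forward by 16 positions (mod 26).
  P (position 15) -> position (15+16) mod 26 = 5 -> F
  R (position 17) -> position (17+16) mod 26 = 7 -> H
  O (position 14) -> position (14+16) mod 26 = 4 -> E
  B (position 1) -> position (1+16) mod 26 = 17 -> R
  E (position 4) -> position (4+16) mod 26 = 20 -> U
Result: FHERU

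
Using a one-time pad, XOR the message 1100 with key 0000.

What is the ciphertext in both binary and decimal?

Step 1: Write out the XOR operation bit by bit:
  Message: 1100
  Key:     0000
  XOR:     1100
Step 2: Convert to decimal: 1100 = 12.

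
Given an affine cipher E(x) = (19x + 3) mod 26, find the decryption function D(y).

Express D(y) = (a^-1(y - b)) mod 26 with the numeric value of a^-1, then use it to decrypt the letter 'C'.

Step 1: Find a^-1, the modular inverse of 19 mod 26.
Step 2: We need 19 * a^-1 = 1 (mod 26).
Step 3: 19 * 11 = 209 = 8 * 26 + 1, so a^-1 = 11.
Step 4: D(y) = 11(y - 3) mod 26.
Step 5: Apply to 'C' (y = 2): D(2) = 11 * (2 - 3) mod 26 = 11 * -1 mod 26 = 15 -> 'P'.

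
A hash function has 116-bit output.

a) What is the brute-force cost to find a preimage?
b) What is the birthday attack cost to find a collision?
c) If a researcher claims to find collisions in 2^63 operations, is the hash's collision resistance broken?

Step 1: Preimage resistance requires brute-force of 2^116 operations.
Step 2: Collision resistance (birthday bound) = 2^(116/2) = 2^58.
Step 3: The claimed attack costs 2^63 operations.
Step 4: Since 2^63 >= 2^58, the claimed attack is no faster than the generic birthday attack, so this does not break collision resistance.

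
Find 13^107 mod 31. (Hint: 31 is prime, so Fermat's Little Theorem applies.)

Step 1: Since 31 is prime, by Fermat's Little Theorem: 13^30 = 1 (mod 31).
Step 2: Reduce exponent: 107 mod 30 = 17.
Step 3: So 13^107 = 13^17 (mod 31).
Step 4: 13^17 mod 31 = 17.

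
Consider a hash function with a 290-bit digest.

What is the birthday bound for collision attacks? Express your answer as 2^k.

Step 1: The birthday paradox gives collision probability ~50% after sqrt(2^n) = 2^(n/2) hashes.
Step 2: For 290-bit output: 2^(290/2) = 2^145.
Step 3: Approximately 2^145 hash computations needed.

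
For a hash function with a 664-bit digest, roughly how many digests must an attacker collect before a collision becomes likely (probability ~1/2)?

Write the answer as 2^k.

Step 1: The birthday paradox gives collision probability ~50% after sqrt(2^n) = 2^(n/2) hashes.
Step 2: For 664-bit output: 2^(664/2) = 2^332.
Step 3: Approximately 2^332 hash computations needed.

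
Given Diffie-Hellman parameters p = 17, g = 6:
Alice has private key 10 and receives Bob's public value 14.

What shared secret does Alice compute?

Step 1: s = B^a mod p = 14^10 mod 17.
  14^1 mod 17 = 14
  14^2 mod 17 = (14 * 14) mod 17 = 9
  14^3 mod 17 = (9 * 14) mod 17 = 7
  14^4 mod 17 = (7 * 14) mod 17 = 13
  14^5 mod 17 = (13 * 14) mod 17 = 12
  14^6 mod 17 = (12 * 14) mod 17 = 15
  14^7 mod 17 = (15 * 14) mod 17 = 6
  14^8 mod 17 = (6 * 14) mod 17 = 16
  14^9 mod 17 = (16 * 14) mod 17 = 3
  14^10 mod 17 = (3 * 14) mod 17 = 8
Result: shared secret = 8.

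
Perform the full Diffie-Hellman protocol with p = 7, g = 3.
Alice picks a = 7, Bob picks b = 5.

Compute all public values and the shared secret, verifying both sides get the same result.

Step 1: A = g^a mod p = 3^7 mod 7 = 3.
Step 2: B = g^b mod p = 3^5 mod 7 = 5.
Step 3: Alice computes s = B^a mod p = 5^7 mod 7 = 5.
Step 4: Bob computes s = A^b mod p = 3^5 mod 7 = 5.
Both sides agree: shared secret = 5.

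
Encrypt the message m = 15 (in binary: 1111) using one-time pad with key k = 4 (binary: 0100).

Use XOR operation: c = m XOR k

Step 1: Write out the XOR operation bit by bit:
  Message: 1111
  Key:     0100
  XOR:     1011
Step 2: Convert to decimal: 1011 = 11.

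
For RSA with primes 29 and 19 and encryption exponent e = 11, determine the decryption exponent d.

Step 1: n = 29 * 19 = 551.
Step 2: phi(n) = 28 * 18 = 504.
Step 3: Find d such that 11 * d = 1 (mod 504).
Step 4: d = 11^(-1) mod 504 = 275.
Verification: 11 * 275 = 3025 = 6 * 504 + 1.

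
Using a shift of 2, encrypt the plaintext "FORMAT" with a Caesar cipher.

Step 1: For each letter, shift forward by 2 positions (mod 26).
  F (position 5) -> position (5+2) mod 26 = 7 -> H
  O (position 14) -> position (14+2) mod 26 = 16 -> Q
  R (position 17) -> position (17+2) mod 26 = 19 -> T
  M (position 12) -> position (12+2) mod 26 = 14 -> O
  A (position 0) -> position (0+2) mod 26 = 2 -> C
  T (position 19) -> position (19+2) mod 26 = 21 -> V
Result: HQTOCV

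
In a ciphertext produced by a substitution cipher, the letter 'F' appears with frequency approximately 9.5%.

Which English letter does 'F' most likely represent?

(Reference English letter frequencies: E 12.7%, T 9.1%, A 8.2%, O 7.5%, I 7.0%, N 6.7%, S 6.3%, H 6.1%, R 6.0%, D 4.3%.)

Step 1: The observed frequency is 9.5%.
Step 2: Compare with English frequencies:
  E: 12.7% (difference: 3.2%)
  T: 9.1% (difference: 0.4%) <-- closest
  A: 8.2% (difference: 1.3%)
  O: 7.5% (difference: 2.0%)
  I: 7.0% (difference: 2.5%)
  N: 6.7% (difference: 2.8%)
  S: 6.3% (difference: 3.2%)
  H: 6.1% (difference: 3.4%)
  R: 6.0% (difference: 3.5%)
  D: 4.3% (difference: 5.2%)
Step 3: 'F' most likely represents 'T' (frequency 9.1%).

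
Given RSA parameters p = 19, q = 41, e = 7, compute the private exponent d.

Step 1: n = 19 * 41 = 779.
Step 2: phi(n) = 18 * 40 = 720.
Step 3: Find d such that 7 * d = 1 (mod 720).
Step 4: d = 7^(-1) mod 720 = 103.
Verification: 7 * 103 = 721 = 1 * 720 + 1.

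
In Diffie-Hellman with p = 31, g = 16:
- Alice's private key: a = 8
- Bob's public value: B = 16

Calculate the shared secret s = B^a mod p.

Step 1: s = B^a mod p = 16^8 mod 31.
  16^1 mod 31 = 16
  16^2 mod 31 = (16 * 16) mod 31 = 8
  16^3 mod 31 = (8 * 16) mod 31 = 4
  16^4 mod 31 = (4 * 16) mod 31 = 2
  16^5 mod 31 = (2 * 16) mod 31 = 1
  16^6 mod 31 = (1 * 16) mod 31 = 16
  16^7 mod 31 = (16 * 16) mod 31 = 8
  16^8 mod 31 = (8 * 16) mod 31 = 4
Result: shared secret = 4.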